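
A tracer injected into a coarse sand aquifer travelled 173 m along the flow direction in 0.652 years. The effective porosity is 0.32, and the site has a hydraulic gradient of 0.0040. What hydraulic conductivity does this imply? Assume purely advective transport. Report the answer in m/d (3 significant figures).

t = 0.652 years = 238.0 d
v = L / t = 173 / 238.0 = 0.7270 m/d
K = v · n / i = 0.7270 × 0.32 / 0.0040 = 58.2 m/d

58.2 m/d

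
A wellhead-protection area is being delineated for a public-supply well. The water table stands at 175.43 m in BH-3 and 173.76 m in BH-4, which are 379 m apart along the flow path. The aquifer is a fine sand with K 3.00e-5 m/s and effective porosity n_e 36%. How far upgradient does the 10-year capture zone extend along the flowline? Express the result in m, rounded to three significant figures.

Hydraulic gradient i = (175.43 − 173.76) / 379 = 1.67 / 379 = 0.004406
K = 3.00e-5 m/s × 86400 s/d = 2.592 m/d
Darcy flux q = K·i = 2.592 × 0.004406 = 0.01142 m/d
Seepage velocity v = q / n = 0.01142 / 0.36 = 0.03173 m/d
T = 10 yr × 365 = 3650 d
L = v × T = 0.03173 × 3650 = 115.8 m

116 m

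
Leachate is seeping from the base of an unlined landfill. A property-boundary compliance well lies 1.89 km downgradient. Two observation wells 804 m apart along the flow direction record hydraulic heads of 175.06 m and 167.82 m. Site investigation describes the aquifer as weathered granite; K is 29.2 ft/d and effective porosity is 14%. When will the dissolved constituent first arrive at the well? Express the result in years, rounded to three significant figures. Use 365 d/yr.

Hydraulic gradient i = (175.06 − 167.82) / 804 = 7.24 / 804 = 0.009005
K = 29.2 ft/d × 0.3048 = 8.900 m/d
Darcy flux q = K·i = 8.900 × 0.009005 = 0.08015 m/d
Seepage velocity v = q / n = 0.08015 / 0.14 = 0.5725 m/d
L = 1.89 km = 1890 m
t = L / v = 1890 / 0.5725 = 3301 d
   = 3301 / 365 = 9.05 yr

9.05 years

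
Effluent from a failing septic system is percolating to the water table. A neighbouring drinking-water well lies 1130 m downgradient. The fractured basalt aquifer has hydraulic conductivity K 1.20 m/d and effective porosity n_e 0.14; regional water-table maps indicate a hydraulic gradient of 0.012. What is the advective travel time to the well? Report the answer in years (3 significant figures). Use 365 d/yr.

Specific discharge q = 1.20 × 0.012 = 0.01440 m/d
Average linear velocity = 0.01440 / 0.14 = 0.1029 m/d
t = L / v = 1130 / 0.1029 = 10990 d
   = 10990 / 365 = 30.1 yr

30.1 years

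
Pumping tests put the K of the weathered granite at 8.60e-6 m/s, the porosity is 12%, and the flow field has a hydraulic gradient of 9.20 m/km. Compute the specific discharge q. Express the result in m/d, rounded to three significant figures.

0.00684 m/d

K = 8.60e-6 m/s × 86400 s/d = 0.7430 m/d
Darcy flux q = K·i = 0.7430 × 0.0092 = 0.006836 m/d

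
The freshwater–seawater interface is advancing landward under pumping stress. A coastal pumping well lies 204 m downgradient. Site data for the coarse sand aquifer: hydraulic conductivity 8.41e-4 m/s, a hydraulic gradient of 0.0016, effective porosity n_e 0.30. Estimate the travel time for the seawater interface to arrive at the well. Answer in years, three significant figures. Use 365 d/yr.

K = 8.41e-4 m/s × 86400 s/d = 72.66 m/d
q = Ki = 72.66 × 0.0016 = 0.1163 m/d
v_s = q/n_e = 0.1163/0.30 = 0.3875 m/d
t = L / v = 204 / 0.3875 = 526.4 d
   = 526.4 / 365 = 1.44 yr

1.44 years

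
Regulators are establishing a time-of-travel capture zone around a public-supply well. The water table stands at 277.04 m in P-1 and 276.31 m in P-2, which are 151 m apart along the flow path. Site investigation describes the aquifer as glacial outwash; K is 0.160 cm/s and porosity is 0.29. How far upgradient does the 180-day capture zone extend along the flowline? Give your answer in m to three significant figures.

Hydraulic gradient i = (277.04 − 276.31) / 151 = 0.73 / 151 = 0.004834
K = 0.160 cm/s × 864 = 138.2 m/d
Darcy flux q = K·i = 138.2 × 0.004834 = 0.6683 m/d
Average linear velocity = 0.6683 / 0.29 = 2.305 m/d
L = v × T = 2.305 × 180 = 414.8 m

415 m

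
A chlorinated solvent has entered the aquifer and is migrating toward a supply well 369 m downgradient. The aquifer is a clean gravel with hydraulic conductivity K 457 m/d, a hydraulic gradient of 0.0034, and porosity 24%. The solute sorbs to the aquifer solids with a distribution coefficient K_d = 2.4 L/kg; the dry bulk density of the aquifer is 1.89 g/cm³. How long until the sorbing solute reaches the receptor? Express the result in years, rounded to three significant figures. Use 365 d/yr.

3.11 years

q = Ki = 457 × 0.0034 = 1.554 m/d
v = Ki/n = 457·0.0034/0.24 = 6.474 m/d
Retardation R = 1 + ρ_b·K_d/n = 1 + 1.89×2.4/0.24 = 19.90
Contaminant velocity v_c = v/R = 6.474/19.90 = 0.3253 m/d
t = L/v_c = 369/0.3253 = 1134 d
   = 1134/365 = 3.11 yr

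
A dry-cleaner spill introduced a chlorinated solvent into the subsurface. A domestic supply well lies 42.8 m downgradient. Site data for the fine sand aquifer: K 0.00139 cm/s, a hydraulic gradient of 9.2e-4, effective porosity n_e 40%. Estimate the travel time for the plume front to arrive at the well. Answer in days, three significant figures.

15500 days

K = 0.00139 cm/s × 864 = 1.201 m/d
Specific discharge q = 1.201 × 9.2e-4 = 0.001105 m/d
v = Ki/n = 1.201·9.2e-4/0.40 = 0.002762 m/d
t = L / v = 42.8 / 0.002762 = 15490 d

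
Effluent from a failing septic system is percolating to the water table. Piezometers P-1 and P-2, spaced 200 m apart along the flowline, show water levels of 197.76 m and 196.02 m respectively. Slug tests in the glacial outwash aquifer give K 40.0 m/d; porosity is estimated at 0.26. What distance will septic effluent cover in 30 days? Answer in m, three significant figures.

Hydraulic gradient i = (197.76 − 196.02) / 200 = 1.74 / 200 = 0.008700
Specific discharge q = 40.0 × 0.008700 = 0.3480 m/d
v = Ki/n = 40.0·0.008700/0.26 = 1.338 m/d
L = v × T = 1.338 × 30 = 40.15 m

40.2 m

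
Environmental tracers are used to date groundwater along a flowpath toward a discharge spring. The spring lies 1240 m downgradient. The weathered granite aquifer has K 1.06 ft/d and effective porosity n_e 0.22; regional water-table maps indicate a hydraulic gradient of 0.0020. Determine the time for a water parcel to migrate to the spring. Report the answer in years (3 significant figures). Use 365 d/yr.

K = 1.06 ft/d × 0.3048 = 0.3231 m/d
Specific discharge q = 0.3231 × 0.0020 = 6.462e-4 m/d
v = Ki/n = 0.3231·0.0020/0.22 = 0.002937 m/d
t = L / v = 1240 / 0.002937 = 422200 d
   = 422200 / 365 = 1160 yr

1160 years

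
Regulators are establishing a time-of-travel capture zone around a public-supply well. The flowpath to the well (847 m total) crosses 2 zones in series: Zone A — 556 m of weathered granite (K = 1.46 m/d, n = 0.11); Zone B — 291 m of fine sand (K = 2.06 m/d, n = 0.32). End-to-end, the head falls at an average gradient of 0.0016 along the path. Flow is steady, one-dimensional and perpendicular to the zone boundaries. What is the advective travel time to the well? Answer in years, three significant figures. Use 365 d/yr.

For zones in series the flux q is common to all zones; the equivalent conductivity is the harmonic (thickness-weighted) mean, K_eq = L_total / Σ(L_j/K_j).
Σ(L/K) = 556/1.46 + 291/2.06 = 380.8 + 141.3 = 522.1 d
K_eq = L_total / Σ(L/K) = 847 / 522.1 = 1.622 m/d
q = K_eq · i = 1.622 × 0.0016 = 0.002596 m/d (same in every zone)
Zone A: v = q/n = 0.002596/0.11 = 0.02360 m/d → t_A = 556/0.02360 = 23560 d
Zone B: v = q/n = 0.002596/0.32 = 0.008112 m/d → t_B = 291/0.008112 = 35870 d
Total t = 23560 + 35870 = 59440 d
   = 59440 / 365 = 163 yr

163 years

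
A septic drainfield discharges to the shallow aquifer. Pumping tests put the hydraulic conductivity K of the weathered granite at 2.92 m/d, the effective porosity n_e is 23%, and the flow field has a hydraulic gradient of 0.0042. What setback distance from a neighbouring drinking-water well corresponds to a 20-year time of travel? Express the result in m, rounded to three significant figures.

389 m

q = Ki = 2.92 × 0.0042 = 0.01226 m/d
Average linear velocity = 0.01226 / 0.23 = 0.05332 m/d
T = 20 yr × 365 = 7300 d
L = v × T = 0.05332 × 7300 = 389.2 m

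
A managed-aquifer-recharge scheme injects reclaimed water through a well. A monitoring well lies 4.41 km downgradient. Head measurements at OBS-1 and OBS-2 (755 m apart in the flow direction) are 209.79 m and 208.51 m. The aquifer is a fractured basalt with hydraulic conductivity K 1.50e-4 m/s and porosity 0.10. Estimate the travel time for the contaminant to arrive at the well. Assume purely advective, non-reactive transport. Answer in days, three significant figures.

20100 days

Hydraulic gradient i = (209.79 − 208.51) / 755 = 1.28 / 755 = 0.001695
K = 1.50e-4 m/s × 86400 s/d = 12.96 m/d
Darcy flux q = K·i = 12.96 × 0.001695 = 0.02197 m/d
Seepage velocity v = q / n = 0.02197 / 0.10 = 0.2197 m/d
L = 4.41 km = 4410 m
t = L / v = 4410 / 0.2197 = 20070 d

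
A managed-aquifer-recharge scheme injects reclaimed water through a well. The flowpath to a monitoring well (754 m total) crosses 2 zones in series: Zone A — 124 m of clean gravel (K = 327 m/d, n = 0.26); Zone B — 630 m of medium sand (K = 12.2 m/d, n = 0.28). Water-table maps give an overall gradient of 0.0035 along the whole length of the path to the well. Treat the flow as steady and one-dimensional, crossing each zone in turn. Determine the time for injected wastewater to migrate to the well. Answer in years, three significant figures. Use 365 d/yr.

Continuity: the same q passes through each zone, so ΔH = q·Σ(L_j/K_j) — the zones act as resistances in series.
Σ(L/K) = 124/327 + 630/12.2 = 0.3792 + 51.64 = 52.02 d
K_eq = L_total / Σ(L/K) = 754 / 52.02 = 14.49 m/d
q = K_eq · i = 14.49 × 0.0035 = 0.05073 m/d (same in every zone)
Zone A: v = q/n = 0.05073/0.26 = 0.1951 m/d → t_A = 124/0.1951 = 635.5 d
Zone B: v = q/n = 0.05073/0.28 = 0.1812 m/d → t_B = 630/0.1812 = 3477 d
Total t = 635.5 + 3477 = 4113 d
   = 4113 / 365 = 11.3 yr

11.3 years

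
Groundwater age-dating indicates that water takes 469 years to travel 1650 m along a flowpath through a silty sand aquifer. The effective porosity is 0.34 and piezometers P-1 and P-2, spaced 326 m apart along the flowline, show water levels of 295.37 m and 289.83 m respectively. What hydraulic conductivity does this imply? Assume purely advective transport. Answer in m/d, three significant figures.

0.193 m/d

Hydraulic gradient i = (295.37 − 289.83) / 326 = 5.54 / 326 = 0.01699
t = 469 years = 171200 d
v = L / t = 1650 / 171200 = 0.009639 m/d
K = v · n / i = 0.009639 × 0.34 / 0.01699 = 0.193 m/d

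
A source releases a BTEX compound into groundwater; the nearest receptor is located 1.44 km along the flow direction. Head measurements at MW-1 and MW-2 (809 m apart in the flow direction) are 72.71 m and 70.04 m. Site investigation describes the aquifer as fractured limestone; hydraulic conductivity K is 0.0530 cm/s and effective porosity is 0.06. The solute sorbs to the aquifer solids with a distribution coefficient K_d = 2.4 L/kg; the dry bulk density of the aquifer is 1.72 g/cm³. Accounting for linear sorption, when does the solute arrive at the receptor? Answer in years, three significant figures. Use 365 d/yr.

Hydraulic gradient i = (72.71 − 70.04) / 809 = 2.67 / 809 = 0.003300
K = 0.0530 cm/s × 864 = 45.79 m/d
Specific discharge q = 45.79 × 0.003300 = 0.1511 m/d
v_s = q/n_e = 0.1511/0.06 = 2.519 m/d
Retardation R = 1 + ρ_b·K_d/n = 1 + 1.72×2.4/0.06 = 69.80
Contaminant velocity v_c = v/R = 2.519/69.80 = 0.03609 m/d
L = 1.44 km = 1440 m
t = L/v_c = 1440/0.03609 = 39900 d
   = 39900/365 = 109 yr

109 years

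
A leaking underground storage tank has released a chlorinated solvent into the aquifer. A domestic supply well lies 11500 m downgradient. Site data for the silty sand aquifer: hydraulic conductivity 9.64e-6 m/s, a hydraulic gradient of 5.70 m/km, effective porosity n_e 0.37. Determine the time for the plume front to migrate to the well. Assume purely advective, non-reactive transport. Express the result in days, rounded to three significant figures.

K = 9.64e-6 m/s × 86400 s/d = 0.8329 m/d
Darcy flux q = K·i = 0.8329 × 0.0057 = 0.004748 m/d
Average linear velocity = 0.004748 / 0.37 = 0.01283 m/d
t = L / v = 11500 / 0.01283 = 896300 d

896000 days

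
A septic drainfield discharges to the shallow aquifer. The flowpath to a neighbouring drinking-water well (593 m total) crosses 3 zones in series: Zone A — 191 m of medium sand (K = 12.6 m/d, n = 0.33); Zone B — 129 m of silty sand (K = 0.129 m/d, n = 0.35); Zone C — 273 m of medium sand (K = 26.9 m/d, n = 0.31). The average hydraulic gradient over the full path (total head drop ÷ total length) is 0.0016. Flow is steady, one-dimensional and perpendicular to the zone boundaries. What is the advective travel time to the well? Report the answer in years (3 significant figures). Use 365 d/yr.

Steady 1-D flow in series ⇒ the Darcy flux q is identical in every zone and the zone head losses add (resistances L/K in series).
Σ(L/K) = 191/12.6 + 129/0.129 + 273/26.9 = 15.16 + 1000 + 10.15 = 1025 d
K_eq = L_total / Σ(L/K) = 593 / 1025 = 0.5784 m/d
q = K_eq · i = 0.5784 × 0.0016 = 9.254e-4 m/d (same in every zone)
Zone A: v = q/n = 9.254e-4/0.33 = 0.002804 m/d → t_A = 191/0.002804 = 68110 d
Zone B: v = q/n = 9.254e-4/0.35 = 0.002644 m/d → t_B = 129/0.002644 = 48790 d
Zone C: v = q/n = 9.254e-4/0.31 = 0.002985 m/d → t_C = 273/0.002985 = 91450 d
Total t = 68110 + 48790 + 91450 = 208400 d
   = 208400 / 365 = 571 yr

571 years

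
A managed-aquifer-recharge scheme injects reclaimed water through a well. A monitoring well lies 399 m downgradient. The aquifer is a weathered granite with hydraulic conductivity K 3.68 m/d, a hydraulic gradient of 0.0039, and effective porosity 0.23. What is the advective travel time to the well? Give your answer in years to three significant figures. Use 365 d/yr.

17.5 years

q = Ki = 3.68 × 0.0039 = 0.01435 m/d
v = Ki/n = 3.68·0.0039/0.23 = 0.06240 m/d
t = L / v = 399 / 0.06240 = 6394 d
   = 6394 / 365 = 17.5 yr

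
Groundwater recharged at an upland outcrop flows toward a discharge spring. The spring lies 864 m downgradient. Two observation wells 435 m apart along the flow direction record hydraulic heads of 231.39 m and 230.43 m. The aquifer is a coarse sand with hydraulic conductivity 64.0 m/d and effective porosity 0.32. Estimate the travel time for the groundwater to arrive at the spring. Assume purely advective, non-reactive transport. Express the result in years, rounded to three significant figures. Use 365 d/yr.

Hydraulic gradient i = (231.39 − 230.43) / 435 = 0.96 / 435 = 0.002207
Specific discharge q = 64.0 × 0.002207 = 0.1412 m/d
v_s = q/n_e = 0.1412/0.32 = 0.4414 m/d
t = L / v = 864 / 0.4414 = 1958 d
   = 1958 / 365 = 5.36 yr

5.36 years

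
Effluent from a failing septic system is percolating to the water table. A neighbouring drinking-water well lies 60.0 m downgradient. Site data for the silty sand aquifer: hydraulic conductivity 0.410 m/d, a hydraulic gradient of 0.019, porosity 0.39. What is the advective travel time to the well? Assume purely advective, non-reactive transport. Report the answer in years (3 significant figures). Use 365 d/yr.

q = Ki = 0.410 × 0.019 = 0.007790 m/d
v_s = q/n_e = 0.007790/0.39 = 0.01997 m/d
t = L / v = 60.0 / 0.01997 = 3004 d
   = 3004 / 365 = 8.23 yr

8.23 years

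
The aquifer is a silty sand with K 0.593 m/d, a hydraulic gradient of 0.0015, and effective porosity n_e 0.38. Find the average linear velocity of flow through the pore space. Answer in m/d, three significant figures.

0.00234 m/d

Specific discharge q = 0.593 × 0.0015 = 8.895e-4 m/d
Seepage velocity v = q / n = 8.895e-4 / 0.38 = 0.002341 m/d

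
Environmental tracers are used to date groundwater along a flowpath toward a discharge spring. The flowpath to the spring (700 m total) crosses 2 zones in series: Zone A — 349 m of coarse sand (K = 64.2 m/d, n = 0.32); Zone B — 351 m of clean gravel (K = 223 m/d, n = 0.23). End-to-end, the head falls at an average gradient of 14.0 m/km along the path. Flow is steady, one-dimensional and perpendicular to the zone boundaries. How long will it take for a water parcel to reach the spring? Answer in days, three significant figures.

For zones in series the flux q is common to all zones; the equivalent conductivity is the harmonic (thickness-weighted) mean, K_eq = L_total / Σ(L_j/K_j).
Σ(L/K) = 349/64.2 + 351/223 = 5.436 + 1.574 = 7.010 d
K_eq = L_total / Σ(L/K) = 700 / 7.010 = 99.86 m/d
q = K_eq · i = 99.86 × 0.014 = 1.398 m/d (same in every zone)
Zone A: v = q/n = 1.398/0.32 = 4.369 m/d → t_A = 349/4.369 = 79.89 d
Zone B: v = q/n = 1.398/0.23 = 6.078 m/d → t_B = 351/6.078 = 57.75 d
Total t = 79.89 + 57.75 = 137.6 d

138 days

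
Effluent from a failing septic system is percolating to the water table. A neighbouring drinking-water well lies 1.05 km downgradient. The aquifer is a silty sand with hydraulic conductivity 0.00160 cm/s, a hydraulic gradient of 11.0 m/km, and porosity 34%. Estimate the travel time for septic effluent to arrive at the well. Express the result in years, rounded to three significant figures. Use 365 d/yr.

K = 0.00160 cm/s × 864 = 1.382 m/d
q = Ki = 1.382 × 0.011 = 0.01521 m/d
v_s = q/n_e = 0.01521/0.34 = 0.04472 m/d
L = 1.05 km = 1050 m
t = L / v = 1050 / 0.04472 = 23480 d
   = 23480 / 365 = 64.3 yr

64.3 years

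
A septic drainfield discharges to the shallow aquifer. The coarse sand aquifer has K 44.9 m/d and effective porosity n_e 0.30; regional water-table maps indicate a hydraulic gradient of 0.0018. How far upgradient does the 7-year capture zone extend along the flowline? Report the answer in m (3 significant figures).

688 m

q = Ki = 44.9 × 0.0018 = 0.08082 m/d
Seepage velocity v = q / n = 0.08082 / 0.30 = 0.2694 m/d
T = 7 yr × 365 = 2555 d
L = v × T = 0.2694 × 2555 = 688.3 m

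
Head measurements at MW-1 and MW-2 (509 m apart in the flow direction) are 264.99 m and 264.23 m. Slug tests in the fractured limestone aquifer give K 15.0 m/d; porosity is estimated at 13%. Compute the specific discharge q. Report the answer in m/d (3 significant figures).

0.0224 m/d

Hydraulic gradient i = (264.99 − 264.23) / 509 = 0.76 / 509 = 0.001493
Specific discharge q = 15.0 × 0.001493 = 0.02240 m/d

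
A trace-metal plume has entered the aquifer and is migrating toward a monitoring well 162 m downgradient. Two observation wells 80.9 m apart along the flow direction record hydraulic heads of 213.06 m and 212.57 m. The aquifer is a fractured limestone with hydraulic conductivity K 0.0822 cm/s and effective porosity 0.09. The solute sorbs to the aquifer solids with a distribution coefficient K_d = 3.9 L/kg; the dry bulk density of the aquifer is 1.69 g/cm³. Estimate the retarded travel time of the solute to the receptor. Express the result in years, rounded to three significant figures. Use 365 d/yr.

6.89 years

Hydraulic gradient i = (213.06 − 212.57) / 80.9 = 0.49 / 80.9 = 0.006057
K = 0.0822 cm/s × 864 = 71.02 m/d
q = Ki = 71.02 × 0.006057 = 0.4302 m/d
v = Ki/n = 71.02·0.006057/0.09 = 4.780 m/d
Retardation R = 1 + ρ_b·K_d/n = 1 + 1.69×3.9/0.09 = 74.23
Contaminant velocity v_c = v/R = 4.780/74.23 = 0.06439 m/d
t = L/v_c = 162/0.06439 = 2516 d
   = 2516/365 = 6.89 yr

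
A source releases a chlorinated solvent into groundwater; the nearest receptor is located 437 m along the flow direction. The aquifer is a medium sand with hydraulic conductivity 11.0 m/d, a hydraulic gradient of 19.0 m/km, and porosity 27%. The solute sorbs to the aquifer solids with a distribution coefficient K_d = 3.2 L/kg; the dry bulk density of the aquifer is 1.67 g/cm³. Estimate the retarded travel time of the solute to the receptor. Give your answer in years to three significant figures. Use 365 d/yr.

32.2 years

Specific discharge q = 11.0 × 0.019 = 0.2090 m/d
v = Ki/n = 11.0·0.019/0.27 = 0.7741 m/d
Retardation R = 1 + ρ_b·K_d/n = 1 + 1.67×3.2/0.27 = 20.79
Contaminant velocity v_c = v/R = 0.7741/20.79 = 0.03723 m/d
t = L/v_c = 437/0.03723 = 11740 d
   = 11740/365 = 32.2 yr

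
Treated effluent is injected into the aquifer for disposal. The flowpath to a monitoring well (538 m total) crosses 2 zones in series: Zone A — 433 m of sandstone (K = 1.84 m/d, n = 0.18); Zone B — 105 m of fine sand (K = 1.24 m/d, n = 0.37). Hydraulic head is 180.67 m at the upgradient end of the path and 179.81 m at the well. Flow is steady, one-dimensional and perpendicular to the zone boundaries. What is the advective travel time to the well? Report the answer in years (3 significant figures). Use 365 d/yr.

Total head drop ΔH = 180.67 − 179.81 = 0.86 m
Steady 1-D flow in series ⇒ the Darcy flux q is identical in every zone and the zone head losses add (resistances L/K in series).
Σ(L/K) = 433/1.84 + 105/1.24 = 235.3 + 84.68 = 320.0 d
q = ΔH / Σ(L/K) = 0.86 / 320.0 = 0.002687 m/d (same in every zone)
Zone A: v = q/n = 0.002687/0.18 = 0.01493 m/d → t_A = 433/0.01493 = 29000 d
Zone B: v = q/n = 0.002687/0.37 = 0.007263 m/d → t_B = 105/0.007263 = 14460 d
Total t = 29000 + 14460 = 43460 d
   = 43460 / 365 = 119 yr

119 years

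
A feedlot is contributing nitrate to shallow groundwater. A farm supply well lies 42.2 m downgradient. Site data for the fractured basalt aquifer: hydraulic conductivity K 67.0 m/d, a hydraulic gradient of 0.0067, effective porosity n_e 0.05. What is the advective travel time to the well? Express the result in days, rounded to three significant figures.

Specific discharge q = 67.0 × 0.0067 = 0.4489 m/d
Average linear velocity = 0.4489 / 0.05 = 8.978 m/d
t = L / v = 42.2 / 8.978 = 4.700 d

4.70 days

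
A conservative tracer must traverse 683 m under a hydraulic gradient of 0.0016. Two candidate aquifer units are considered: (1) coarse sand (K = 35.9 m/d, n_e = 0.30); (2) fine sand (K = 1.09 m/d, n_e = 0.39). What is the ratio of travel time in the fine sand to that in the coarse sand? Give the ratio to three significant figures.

42.8

Unit 1 (coarse sand): v = 35.9×0.0016/0.30 = 0.1915 m/d, t = 683/0.1915 = 3567 d
Unit 2 (fine sand): v = 1.09×0.0016/0.39 = 0.004472 m/d, t = 683/0.004472 = 152700 d
t(fine sand) / t(coarse sand) = 152700/3567 = 42.8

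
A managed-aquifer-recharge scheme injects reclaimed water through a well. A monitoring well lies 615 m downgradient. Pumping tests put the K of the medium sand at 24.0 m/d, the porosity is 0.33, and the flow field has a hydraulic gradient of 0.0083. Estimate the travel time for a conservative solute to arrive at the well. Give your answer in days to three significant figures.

1020 days

Darcy flux q = K·i = 24.0 × 0.0083 = 0.1992 m/d
Average linear velocity = 0.1992 / 0.33 = 0.6036 m/d
t = L / v = 615 / 0.6036 = 1019 d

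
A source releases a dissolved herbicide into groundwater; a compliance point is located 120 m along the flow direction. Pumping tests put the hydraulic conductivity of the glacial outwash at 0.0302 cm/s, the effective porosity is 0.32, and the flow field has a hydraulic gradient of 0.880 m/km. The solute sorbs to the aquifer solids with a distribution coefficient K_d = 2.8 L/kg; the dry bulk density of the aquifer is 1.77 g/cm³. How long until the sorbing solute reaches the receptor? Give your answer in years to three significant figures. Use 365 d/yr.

K = 0.0302 cm/s × 864 = 26.09 m/d
Darcy flux q = K·i = 26.09 × 8.8e-4 = 0.02296 m/d
v_s = q/n_e = 0.02296/0.32 = 0.07176 m/d
Retardation R = 1 + ρ_b·K_d/n = 1 + 1.77×2.8/0.32 = 16.49
Contaminant velocity v_c = v/R = 0.07176/16.49 = 0.004352 m/d
t = L/v_c = 120/0.004352 = 27570 d
   = 27570/365 = 75.5 yr

75.5 years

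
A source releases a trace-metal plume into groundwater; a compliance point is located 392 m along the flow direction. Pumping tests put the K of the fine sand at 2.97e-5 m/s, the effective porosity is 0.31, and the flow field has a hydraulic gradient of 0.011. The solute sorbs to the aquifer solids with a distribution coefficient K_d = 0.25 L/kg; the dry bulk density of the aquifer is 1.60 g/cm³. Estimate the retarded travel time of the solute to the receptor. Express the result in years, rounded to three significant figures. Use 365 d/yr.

27.0 years

K = 2.97e-5 m/s × 86400 s/d = 2.566 m/d
Specific discharge q = 2.566 × 0.011 = 0.02823 m/d
v_s = q/n_e = 0.02823/0.31 = 0.09105 m/d
Retardation R = 1 + ρ_b·K_d/n = 1 + 1.60×0.25/0.31 = 2.290
Contaminant velocity v_c = v/R = 0.09105/2.290 = 0.03976 m/d
t = L/v_c = 392/0.03976 = 9860 d
   = 9860/365 = 27.0 yr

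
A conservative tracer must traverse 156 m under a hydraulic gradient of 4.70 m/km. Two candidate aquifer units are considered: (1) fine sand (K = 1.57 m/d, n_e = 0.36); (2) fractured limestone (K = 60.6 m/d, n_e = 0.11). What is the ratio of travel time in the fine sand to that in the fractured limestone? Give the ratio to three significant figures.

Unit 1 (fine sand): v = 1.57×0.0047/0.36 = 0.02050 m/d, t = 156/0.02050 = 7611 d
Unit 2 (fractured limestone): v = 60.6×0.0047/0.11 = 2.589 m/d, t = 156/2.589 = 60.25 d
t(fine sand) / t(fractured limestone) = 7611/60.25 = 126

126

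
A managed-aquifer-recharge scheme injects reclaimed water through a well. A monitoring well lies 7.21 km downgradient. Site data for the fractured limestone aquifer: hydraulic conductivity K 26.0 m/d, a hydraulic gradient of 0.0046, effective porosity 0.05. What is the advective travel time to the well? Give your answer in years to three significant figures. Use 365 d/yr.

8.26 years

q = Ki = 26.0 × 0.0046 = 0.1196 m/d
Average linear velocity = 0.1196 / 0.05 = 2.392 m/d
L = 7.21 km = 7210 m
t = L / v = 7210 / 2.392 = 3014 d
   = 3014 / 365 = 8.26 yr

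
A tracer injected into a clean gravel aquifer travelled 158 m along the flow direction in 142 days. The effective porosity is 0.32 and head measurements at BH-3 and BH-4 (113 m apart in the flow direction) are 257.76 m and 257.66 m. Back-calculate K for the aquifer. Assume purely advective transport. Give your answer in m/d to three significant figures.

402 m/d

Hydraulic gradient i = (257.76 − 257.66) / 113 = 0.10 / 113 = 8.850e-4
v = L / t = 158 / 142 = 1.113 m/d
K = v · n / i = 1.113 × 0.32 / 8.850e-4 = 402 m/d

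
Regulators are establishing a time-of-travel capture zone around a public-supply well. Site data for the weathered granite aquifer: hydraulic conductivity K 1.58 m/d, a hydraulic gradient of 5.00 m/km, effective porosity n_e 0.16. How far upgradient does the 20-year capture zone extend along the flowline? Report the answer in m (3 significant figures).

360 m

Specific discharge q = 1.58 × 0.0050 = 0.007900 m/d
v_s = q/n_e = 0.007900/0.16 = 0.04938 m/d
T = 20 yr × 365 = 7300 d
L = v × T = 0.04938 × 7300 = 360.4 m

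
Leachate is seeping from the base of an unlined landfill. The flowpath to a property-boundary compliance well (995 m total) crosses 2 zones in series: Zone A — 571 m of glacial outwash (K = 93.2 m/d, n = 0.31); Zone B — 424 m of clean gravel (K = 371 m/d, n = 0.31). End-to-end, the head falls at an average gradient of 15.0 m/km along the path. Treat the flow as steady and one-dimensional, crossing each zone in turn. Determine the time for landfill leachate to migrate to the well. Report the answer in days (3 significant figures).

150 days

Continuity: the same q passes through each zone, so ΔH = q·Σ(L_j/K_j) — the zones act as resistances in series.
Σ(L/K) = 571/93.2 + 424/371 = 6.127 + 1.143 = 7.269 d
K_eq = L_total / Σ(L/K) = 995 / 7.269 = 136.9 m/d
q = K_eq · i = 136.9 × 0.015 = 2.053 m/d (same in every zone)
Zone A: v = q/n = 2.053/0.31 = 6.623 m/d → t_A = 571/6.623 = 86.22 d
Zone B: v = q/n = 2.053/0.31 = 6.623 m/d → t_B = 424/6.623 = 64.02 d
Total t = 86.22 + 64.02 = 150.2 d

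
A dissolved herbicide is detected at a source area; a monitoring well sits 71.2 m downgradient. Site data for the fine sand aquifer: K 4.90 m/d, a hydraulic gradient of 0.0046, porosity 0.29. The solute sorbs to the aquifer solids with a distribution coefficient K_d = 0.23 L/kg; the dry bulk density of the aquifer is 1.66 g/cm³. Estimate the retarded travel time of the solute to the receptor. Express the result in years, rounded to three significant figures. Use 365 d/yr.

Darcy flux q = K·i = 4.90 × 0.0046 = 0.02254 m/d
v_s = q/n_e = 0.02254/0.29 = 0.07772 m/d
Retardation R = 1 + ρ_b·K_d/n = 1 + 1.66×0.23/0.29 = 2.317
Contaminant velocity v_c = v/R = 0.07772/2.317 = 0.03355 m/d
t = L/v_c = 71.2/0.03355 = 2122 d
   = 2122/365 = 5.81 yr

5.81 years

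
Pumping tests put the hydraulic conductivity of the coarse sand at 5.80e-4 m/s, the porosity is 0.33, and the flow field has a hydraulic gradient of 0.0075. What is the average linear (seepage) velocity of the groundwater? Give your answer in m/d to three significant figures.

1.14 m/d

K = 5.80e-4 m/s × 86400 s/d = 50.11 m/d
Specific discharge q = 50.11 × 0.0075 = 0.3758 m/d
Average linear velocity = 0.3758 / 0.33 = 1.139 m/d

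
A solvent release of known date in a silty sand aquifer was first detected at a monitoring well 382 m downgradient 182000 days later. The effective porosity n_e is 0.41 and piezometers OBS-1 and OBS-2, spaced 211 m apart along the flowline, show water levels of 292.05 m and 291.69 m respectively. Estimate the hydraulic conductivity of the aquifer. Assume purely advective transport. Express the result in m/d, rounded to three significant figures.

0.504 m/d

Hydraulic gradient i = (292.05 − 291.69) / 211 = 0.36 / 211 = 0.001706
v = L / t = 382 / 182000 = 0.002099 m/d
K = v · n / i = 0.002099 × 0.41 / 0.001706 = 0.504 m/d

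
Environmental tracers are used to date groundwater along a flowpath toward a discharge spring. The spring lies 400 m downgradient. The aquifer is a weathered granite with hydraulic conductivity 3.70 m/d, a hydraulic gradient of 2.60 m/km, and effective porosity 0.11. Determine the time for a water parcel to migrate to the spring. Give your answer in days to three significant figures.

4570 days

Darcy flux q = K·i = 3.70 × 0.0026 = 0.009620 m/d
Average linear velocity = 0.009620 / 0.11 = 0.08745 m/d
t = L / v = 400 / 0.08745 = 4574 d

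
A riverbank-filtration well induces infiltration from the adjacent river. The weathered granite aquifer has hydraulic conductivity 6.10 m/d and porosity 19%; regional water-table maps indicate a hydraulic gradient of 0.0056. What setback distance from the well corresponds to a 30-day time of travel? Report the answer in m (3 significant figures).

q = Ki = 6.10 × 0.0056 = 0.03416 m/d
v = Ki/n = 6.10·0.0056/0.19 = 0.1798 m/d
L = v × T = 0.1798 × 30 = 5.394 m

5.39 m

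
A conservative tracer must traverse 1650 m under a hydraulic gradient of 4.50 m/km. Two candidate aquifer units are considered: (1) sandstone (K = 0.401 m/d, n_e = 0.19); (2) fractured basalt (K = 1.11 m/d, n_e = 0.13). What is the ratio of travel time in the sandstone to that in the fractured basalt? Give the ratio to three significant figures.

4.05

Unit 1 (sandstone): v = 0.401×0.0045/0.19 = 0.009497 m/d, t = 1650/0.009497 = 173700 d
Unit 2 (fractured basalt): v = 1.11×0.0045/0.13 = 0.03842 m/d, t = 1650/0.03842 = 42940 d
t(sandstone) / t(fractured basalt) = 173700/42940 = 4.05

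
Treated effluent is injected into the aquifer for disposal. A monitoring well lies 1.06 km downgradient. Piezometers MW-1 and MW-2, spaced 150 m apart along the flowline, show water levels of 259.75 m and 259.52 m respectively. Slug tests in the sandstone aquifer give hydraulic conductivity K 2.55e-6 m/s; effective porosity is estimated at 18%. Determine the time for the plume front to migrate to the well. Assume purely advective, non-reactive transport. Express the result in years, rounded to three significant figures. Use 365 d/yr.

1550 years

Hydraulic gradient i = (259.75 − 259.52) / 150 = 0.23 / 150 = 0.001533
K = 2.55e-6 m/s × 86400 s/d = 0.2203 m/d
Specific discharge q = 0.2203 × 0.001533 = 3.378e-4 m/d
v = Ki/n = 0.2203·0.001533/0.18 = 0.001877 m/d
L = 1.06 km = 1060 m
t = L / v = 1060 / 0.001877 = 564800 d
   = 564800 / 365 = 1550 yr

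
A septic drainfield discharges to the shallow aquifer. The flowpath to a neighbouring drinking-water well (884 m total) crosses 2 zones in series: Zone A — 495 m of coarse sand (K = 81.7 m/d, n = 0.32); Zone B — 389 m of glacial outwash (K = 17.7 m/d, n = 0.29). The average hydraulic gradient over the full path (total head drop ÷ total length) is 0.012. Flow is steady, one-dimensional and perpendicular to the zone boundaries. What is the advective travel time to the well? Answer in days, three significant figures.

717 days

Steady 1-D flow in series ⇒ the Darcy flux q is identical in every zone and the zone head losses add (resistances L/K in series).
Σ(L/K) = 495/81.7 + 389/17.7 = 6.059 + 21.98 = 28.04 d
K_eq = L_total / Σ(L/K) = 884 / 28.04 = 31.53 m/d
q = K_eq · i = 31.53 × 0.012 = 0.3784 m/d (same in every zone)
Zone A: v = q/n = 0.3784/0.32 = 1.182 m/d → t_A = 495/1.182 = 418.6 d
Zone B: v = q/n = 0.3784/0.29 = 1.305 m/d → t_B = 389/1.305 = 298.1 d
Total t = 418.6 + 298.1 = 716.8 d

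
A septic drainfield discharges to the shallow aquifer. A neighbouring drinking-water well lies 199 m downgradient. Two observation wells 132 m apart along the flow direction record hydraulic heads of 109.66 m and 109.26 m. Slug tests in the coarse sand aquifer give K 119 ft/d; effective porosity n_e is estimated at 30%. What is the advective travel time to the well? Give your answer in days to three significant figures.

543 days

Hydraulic gradient i = (109.66 − 109.26) / 132 = 0.40 / 132 = 0.003030
K = 119 ft/d × 0.3048 = 36.27 m/d
Darcy flux q = K·i = 36.27 × 0.003030 = 0.1099 m/d
v_s = q/n_e = 0.1099/0.30 = 0.3664 m/d
t = L / v = 199 / 0.3664 = 543.2 d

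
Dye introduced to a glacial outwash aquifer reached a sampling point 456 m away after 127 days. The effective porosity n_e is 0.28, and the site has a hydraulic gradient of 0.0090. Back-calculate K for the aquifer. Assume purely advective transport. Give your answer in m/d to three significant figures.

v = L / t = 456 / 127 = 3.591 m/d
K = v · n / i = 3.591 × 0.28 / 0.0090 = 112 m/d

112 m/d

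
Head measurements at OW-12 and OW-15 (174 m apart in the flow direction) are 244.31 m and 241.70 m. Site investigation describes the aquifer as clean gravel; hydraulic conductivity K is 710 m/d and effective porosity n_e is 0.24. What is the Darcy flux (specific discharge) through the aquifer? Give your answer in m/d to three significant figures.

Hydraulic gradient i = (244.31 − 241.70) / 174 = 2.61 / 174 = 0.01500
Specific discharge q = 710 × 0.01500 = 10.65 m/d

10.7 m/d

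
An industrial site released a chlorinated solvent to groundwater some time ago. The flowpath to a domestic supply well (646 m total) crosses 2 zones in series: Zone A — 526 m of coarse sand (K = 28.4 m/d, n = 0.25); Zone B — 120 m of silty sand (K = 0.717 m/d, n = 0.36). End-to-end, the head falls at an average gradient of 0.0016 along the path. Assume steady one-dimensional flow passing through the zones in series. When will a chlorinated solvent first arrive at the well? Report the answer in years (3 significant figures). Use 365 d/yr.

Steady 1-D flow in series ⇒ the Darcy flux q is identical in every zone and the zone head losses add (resistances L/K in series).
Σ(L/K) = 526/28.4 + 120/0.717 = 18.52 + 167.4 = 185.9 d
K_eq = L_total / Σ(L/K) = 646 / 185.9 = 3.475 m/d
q = K_eq · i = 3.475 × 0.0016 = 0.005560 m/d (same in every zone)
Zone A: v = q/n = 0.005560/0.25 = 0.02224 m/d → t_A = 526/0.02224 = 23650 d
Zone B: v = q/n = 0.005560/0.36 = 0.01545 m/d → t_B = 120/0.01545 = 7769 d
Total t = 23650 + 7769 = 31420 d
   = 31420 / 365 = 86.1 yr

86.1 years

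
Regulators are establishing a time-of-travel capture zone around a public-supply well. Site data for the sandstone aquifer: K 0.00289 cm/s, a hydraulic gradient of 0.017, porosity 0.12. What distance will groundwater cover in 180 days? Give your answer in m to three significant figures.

K = 0.00289 cm/s × 864 = 2.497 m/d
q = Ki = 2.497 × 0.017 = 0.04245 m/d
Seepage velocity v = q / n = 0.04245 / 0.12 = 0.3537 m/d
L = v × T = 0.3537 × 180 = 63.67 m

63.7 m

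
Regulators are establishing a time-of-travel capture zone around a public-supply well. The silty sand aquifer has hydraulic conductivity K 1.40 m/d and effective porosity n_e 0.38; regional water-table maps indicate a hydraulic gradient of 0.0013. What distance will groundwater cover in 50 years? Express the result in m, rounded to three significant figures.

87.4 m

Darcy flux q = K·i = 1.40 × 0.0013 = 0.001820 m/d
v_s = q/n_e = 0.001820/0.38 = 0.004789 m/d
T = 50 yr × 365 = 18250 d
L = v × T = 0.004789 × 18250 = 87.41 m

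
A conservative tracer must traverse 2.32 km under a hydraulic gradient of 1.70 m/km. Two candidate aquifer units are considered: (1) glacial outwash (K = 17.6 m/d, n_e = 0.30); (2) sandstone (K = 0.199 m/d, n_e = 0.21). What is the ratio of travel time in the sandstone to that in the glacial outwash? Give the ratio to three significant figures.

Unit 1 (glacial outwash): v = 17.6×0.0017/0.30 = 0.09973 m/d, t = 2320/0.09973 = 23260 d
Unit 2 (sandstone): v = 0.199×0.0017/0.21 = 0.001611 m/d, t = 2320/0.001611 = 1.440e6 d
t(sandstone) / t(glacial outwash) = 1.440e6/23260 = 61.9

61.9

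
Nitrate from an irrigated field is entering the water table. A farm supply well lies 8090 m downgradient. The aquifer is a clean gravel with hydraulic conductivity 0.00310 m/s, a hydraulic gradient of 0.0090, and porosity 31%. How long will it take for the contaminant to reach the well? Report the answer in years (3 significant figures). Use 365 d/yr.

2.85 years

K = 0.00310 m/s × 86400 s/d = 267.8 m/d
q = Ki = 267.8 × 0.0090 = 2.411 m/d
v_s = q/n_e = 2.411/0.31 = 7.776 m/d
t = L / v = 8090 / 7.776 = 1040 d
   = 1040 / 365 = 2.85 yr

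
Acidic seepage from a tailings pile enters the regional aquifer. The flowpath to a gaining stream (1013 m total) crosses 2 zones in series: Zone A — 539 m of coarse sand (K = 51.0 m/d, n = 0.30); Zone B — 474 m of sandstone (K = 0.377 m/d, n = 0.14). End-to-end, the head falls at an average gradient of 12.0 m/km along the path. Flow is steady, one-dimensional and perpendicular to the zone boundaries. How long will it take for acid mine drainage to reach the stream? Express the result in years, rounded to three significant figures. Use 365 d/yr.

65.2 years

Steady 1-D flow in series ⇒ the Darcy flux q is identical in every zone and the zone head losses add (resistances L/K in series).
Σ(L/K) = 539/51.0 + 474/0.377 = 10.57 + 1257 = 1268 d
K_eq = L_total / Σ(L/K) = 1013 / 1268 = 0.7990 m/d
q = K_eq · i = 0.7990 × 0.012 = 0.009588 m/d (same in every zone)
Zone A: v = q/n = 0.009588/0.30 = 0.03196 m/d → t_A = 539/0.03196 = 16870 d
Zone B: v = q/n = 0.009588/0.14 = 0.06848 m/d → t_B = 474/0.06848 = 6921 d
Total t = 16870 + 6921 = 23790 d
   = 23790 / 365 = 65.2 yr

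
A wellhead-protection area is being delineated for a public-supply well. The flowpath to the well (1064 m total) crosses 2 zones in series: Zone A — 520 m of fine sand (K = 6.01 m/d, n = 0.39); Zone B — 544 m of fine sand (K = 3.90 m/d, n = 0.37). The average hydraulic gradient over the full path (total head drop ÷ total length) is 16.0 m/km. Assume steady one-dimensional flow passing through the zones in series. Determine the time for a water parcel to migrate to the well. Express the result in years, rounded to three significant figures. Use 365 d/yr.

14.7 years

For zones in series the flux q is common to all zones; the equivalent conductivity is the harmonic (thickness-weighted) mean, K_eq = L_total / Σ(L_j/K_j).
Σ(L/K) = 520/6.01 + 544/3.90 = 86.52 + 139.5 = 226.0 d
K_eq = L_total / Σ(L/K) = 1064 / 226.0 = 4.708 m/d
q = K_eq · i = 4.708 × 0.016 = 0.07532 m/d (same in every zone)
Zone A: v = q/n = 0.07532/0.39 = 0.1931 m/d → t_A = 520/0.1931 = 2692 d
Zone B: v = q/n = 0.07532/0.37 = 0.2036 m/d → t_B = 544/0.2036 = 2672 d
Total t = 2692 + 2672 = 5365 d
   = 5365 / 365 = 14.7 yr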